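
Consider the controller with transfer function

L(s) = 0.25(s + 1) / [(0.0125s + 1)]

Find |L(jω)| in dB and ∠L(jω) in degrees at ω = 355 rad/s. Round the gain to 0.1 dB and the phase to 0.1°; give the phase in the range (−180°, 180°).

25.8 dB, 12.5°

At ω = 355 rad/s:
zero (1 + j355·1) = 1 + j355 → |·| ≈ 355, ∠ ≈ 89.84°
pole (1 + j355·0.0125) = 1 + j4.4375 → |·| ≈ 4.5488, ∠ ≈ 77.30°
|L| = 0.25 · 355 / (4.5488) ≈ 19.511
Gain = 20 log₁₀(19.511) ≈ 25.81 dB
∠L = (89.84°) − (77.30°) = 12.54°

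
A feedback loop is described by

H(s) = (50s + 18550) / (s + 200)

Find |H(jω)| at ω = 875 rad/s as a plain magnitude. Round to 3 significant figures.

Substitute s = j875:
Numerator: 50(j875) + 18550 = 18550 + j43750
Denominator: (j875) + 200 = 200 + j875
|N| = √(18550² + 43750²) ≈ 47520, ∠N ≈ 67.02°
|D| = √(200² + 875²) ≈ 897.57, ∠D ≈ 77.12°
|H| = 47520 / 897.57 ≈ 52.943

52.9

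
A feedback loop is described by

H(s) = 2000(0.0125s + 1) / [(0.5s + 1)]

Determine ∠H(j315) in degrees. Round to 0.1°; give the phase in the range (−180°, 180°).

At ω = 315 rad/s:
zero (1 + j315·0.0125) = 1 + j3.9375 → |·| ≈ 4.0625, ∠ ≈ 75.75°
pole (1 + j315·0.5) = 1 + j157.5 → |·| ≈ 157.5, ∠ ≈ 89.64°
∠H = (75.75°) − (89.64°) = -13.89°

-13.9°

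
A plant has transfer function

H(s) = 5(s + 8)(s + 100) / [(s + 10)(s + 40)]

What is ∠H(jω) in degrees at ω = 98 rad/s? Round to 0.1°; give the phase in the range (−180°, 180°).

-22.2°

At s = jω = j98:
zero (s+8): 8 + j98 → |·| = √(8²+98²) = √9668 ≈ 98.326, ∠ = arctan(98/8) ≈ 85.33°
zero (s+100): 100 + j98 → |·| = √(100²+98²) = √19604 ≈ 140.01, ∠ = arctan(98/100) ≈ 44.42°
pole (s+10): 10 + j98 → |·| = √(10²+98²) = √9704 ≈ 98.509, ∠ = arctan(98/10) ≈ 84.17°
pole (s+40): 40 + j98 → |·| = √(40²+98²) = √11204 ≈ 105.85, ∠ = arctan(98/40) ≈ 67.80°
∠H = 129.75° − 151.97° = -22.22°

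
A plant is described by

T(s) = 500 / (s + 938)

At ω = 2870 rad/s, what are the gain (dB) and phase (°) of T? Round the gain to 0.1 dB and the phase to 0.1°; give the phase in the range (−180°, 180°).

-15.6 dB, -71.9°

Substitute s = j2870:
Numerator: 500 = 500 + j0
Denominator: (j2870) + 938 = 938 + j2870
|N| = √(500² + 0²) ≈ 500, ∠N ≈ 0.00°
|D| = √(938² + 2870²) ≈ 3019.4, ∠D ≈ 71.90°
|T| = 500 / 3019.4 ≈ 0.1656
Gain = 20 log₁₀(0.1656) ≈ -15.62 dB
∠T = 0.00° − 71.90° = -71.90°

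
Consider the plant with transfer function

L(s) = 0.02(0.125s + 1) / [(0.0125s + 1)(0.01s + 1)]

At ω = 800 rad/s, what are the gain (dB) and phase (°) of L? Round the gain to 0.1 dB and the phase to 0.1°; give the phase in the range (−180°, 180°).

At ω = 800 rad/s:
zero (1 + j800·0.125) = 1 + j100 → |·| ≈ 100, ∠ ≈ 89.43°
pole (1 + j800·0.0125) = 1 + j10 → |·| ≈ 10.05, ∠ ≈ 84.29°
pole (1 + j800·0.01) = 1 + j8 → |·| ≈ 8.0623, ∠ ≈ 82.87°
|L| = 0.02 · 100 / (10.05 · 8.0623) ≈ 0.024683
Gain = 20 log₁₀(0.024683) ≈ -32.15 dB
∠L = (89.43°) − (84.29° + 82.87°) = -77.73°

-32.2 dB, -77.7°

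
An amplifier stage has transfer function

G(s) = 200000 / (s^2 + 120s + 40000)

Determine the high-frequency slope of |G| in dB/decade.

Each pole contributes −20 dB/decade at high frequency; each zero contributes +20 dB/decade.
Net: 0 zero(s) − 2 pole(s) → -40 dB/decade.

-40 dB/decade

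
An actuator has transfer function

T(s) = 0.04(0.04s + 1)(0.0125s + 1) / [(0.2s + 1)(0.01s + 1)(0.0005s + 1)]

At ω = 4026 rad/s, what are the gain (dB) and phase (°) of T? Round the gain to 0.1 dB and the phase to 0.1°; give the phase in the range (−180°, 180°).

At ω = 4026 rad/s:
zero (1 + j4026·0.04) = 1 + j161.04 → |·| ≈ 161.04, ∠ ≈ 89.64°
zero (1 + j4026·0.0125) = 1 + j50.325 → |·| ≈ 50.335, ∠ ≈ 88.86°
pole (1 + j4026·0.2) = 1 + j805.2 → |·| ≈ 805.2, ∠ ≈ 89.93°
pole (1 + j4026·0.01) = 1 + j40.26 → |·| ≈ 40.272, ∠ ≈ 88.58°
pole (1 + j4026·0.0005) = 1 + j2.013 → |·| ≈ 2.2477, ∠ ≈ 63.58°
|T| = 0.04 · 161.04 · 50.335 / (805.2 · 40.272 · 2.2477) ≈ 0.0044486
Gain = 20 log₁₀(0.0044486) ≈ -47.04 dB
∠T = (89.64° + 88.86°) − (89.93° + 88.58° + 63.58°) = -63.59°

-47.0 dB, -63.6°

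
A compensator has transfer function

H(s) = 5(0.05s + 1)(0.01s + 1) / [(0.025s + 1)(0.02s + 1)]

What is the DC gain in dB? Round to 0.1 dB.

H(0) = 5 · 1 / 1 = 5
20 log₁₀(5) ≈ 13.98 dB

14.0 dB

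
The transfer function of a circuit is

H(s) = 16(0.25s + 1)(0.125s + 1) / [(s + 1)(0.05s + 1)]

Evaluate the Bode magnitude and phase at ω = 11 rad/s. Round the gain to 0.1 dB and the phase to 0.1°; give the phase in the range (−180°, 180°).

At ω = 11 rad/s:
zero (1 + j11·0.25) = 1 + j2.75 → |·| ≈ 2.9262, ∠ ≈ 70.02°
zero (1 + j11·0.125) = 1 + j1.375 → |·| ≈ 1.7002, ∠ ≈ 53.97°
pole (1 + j11·1) = 1 + j11 → |·| ≈ 11.045, ∠ ≈ 84.81°
pole (1 + j11·0.05) = 1 + j0.55 → |·| ≈ 1.1413, ∠ ≈ 28.81°
|H| = 16 · 2.9262 · 1.7002 / (11.045 · 1.1413) ≈ 6.3148
Gain = 20 log₁₀(6.3148) ≈ 16.01 dB
∠H = (70.02° + 53.97°) − (84.81° + 28.81°) = 10.37°

16.0 dB, 10.4°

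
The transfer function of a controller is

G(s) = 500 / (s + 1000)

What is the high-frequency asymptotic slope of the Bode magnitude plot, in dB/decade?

-20 dB/decade

Each pole contributes −20 dB/decade at high frequency; each zero contributes +20 dB/decade.
Net: 0 zero(s) − 1 pole(s) → -20 dB/decade.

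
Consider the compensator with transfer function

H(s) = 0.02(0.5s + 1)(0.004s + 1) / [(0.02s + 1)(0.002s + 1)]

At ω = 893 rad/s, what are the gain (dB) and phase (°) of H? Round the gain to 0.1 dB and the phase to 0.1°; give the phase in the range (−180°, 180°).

At ω = 893 rad/s:
zero (1 + j893·0.5) = 1 + j446.5 → |·| ≈ 446.5, ∠ ≈ 89.87°
zero (1 + j893·0.004) = 1 + j3.572 → |·| ≈ 3.7093, ∠ ≈ 74.36°
pole (1 + j893·0.02) = 1 + j17.86 → |·| ≈ 17.888, ∠ ≈ 86.80°
pole (1 + j893·0.002) = 1 + j1.786 → |·| ≈ 2.0469, ∠ ≈ 60.76°
|H| = 0.02 · 446.5 · 3.7093 / (17.888 · 2.0469) ≈ 0.90466
Gain = 20 log₁₀(0.90466) ≈ -0.87 dB
∠H = (89.87° + 74.36°) − (86.80° + 60.76°) = 16.67°

-0.9 dB, 16.7°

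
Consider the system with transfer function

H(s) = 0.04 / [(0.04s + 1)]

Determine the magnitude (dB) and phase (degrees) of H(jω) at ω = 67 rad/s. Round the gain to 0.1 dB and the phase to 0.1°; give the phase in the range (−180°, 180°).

At ω = 67 rad/s:
pole (1 + j67·0.04) = 1 + j2.68 → |·| ≈ 2.8605, ∠ ≈ 69.54°
|H| = 0.04 · 1 / (2.8605) ≈ 0.013984
Gain = 20 log₁₀(0.013984) ≈ -37.09 dB
∠H = (0°) − (69.54°) = -69.54°

-37.1 dB, -69.5°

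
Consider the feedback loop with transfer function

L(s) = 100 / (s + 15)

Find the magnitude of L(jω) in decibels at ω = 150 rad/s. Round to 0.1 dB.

At s = jω = j150:
pole (s+15): 15 + j150 → |·| = √(15²+150²) = √22725 ≈ 150.75, ∠ = arctan(150/15) ≈ 84.29°
|L| = 100 / 150.75 ≈ 0.66335
Gain = 20 log₁₀(0.66335) ≈ -3.57 dB

-3.6 dB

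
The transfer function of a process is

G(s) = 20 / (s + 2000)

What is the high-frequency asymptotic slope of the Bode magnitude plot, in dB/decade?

-20 dB/decade

Each pole contributes −20 dB/decade at high frequency; each zero contributes +20 dB/decade.
Net: 0 zero(s) − 1 pole(s) → -20 dB/decade.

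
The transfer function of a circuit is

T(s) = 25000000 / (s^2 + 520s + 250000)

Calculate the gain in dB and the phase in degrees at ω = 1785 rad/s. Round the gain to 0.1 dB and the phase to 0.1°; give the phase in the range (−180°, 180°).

At s = jω = j1785:
quadratic: (j1785)² + 520·j1785 + 250000 = -2936225 + j928200 → |·| ≈ 3.0794e+06, ∠ ≈ 162.46°
|T| = 25000000 / 3.0794e+06 ≈ 8.1185
Gain = 20 log₁₀(8.1185) ≈ 18.19 dB
∠T = 0.00° − 162.46° = -162.46°

18.2 dB, -162.5°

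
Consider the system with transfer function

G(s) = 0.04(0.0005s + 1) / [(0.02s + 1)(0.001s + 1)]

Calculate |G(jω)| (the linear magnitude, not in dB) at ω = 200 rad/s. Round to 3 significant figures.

At ω = 200 rad/s:
zero (1 + j200·0.0005) = 1 + j0.1 → |·| ≈ 1.005, ∠ ≈ 5.71°
pole (1 + j200·0.02) = 1 + j4 → |·| ≈ 4.1231, ∠ ≈ 75.96°
pole (1 + j200·0.001) = 1 + j0.2 → |·| ≈ 1.0198, ∠ ≈ 11.31°
|G| = 0.04 · 1.005 / (4.1231 · 1.0198) ≈ 0.0095606

0.00956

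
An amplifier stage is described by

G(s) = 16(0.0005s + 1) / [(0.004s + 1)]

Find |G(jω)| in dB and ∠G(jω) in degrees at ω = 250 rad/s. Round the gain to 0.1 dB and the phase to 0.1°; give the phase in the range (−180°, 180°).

21.1 dB, -37.9°

At ω = 250 rad/s:
zero (1 + j250·0.0005) = 1 + j0.125 → |·| ≈ 1.0078, ∠ ≈ 7.13°
pole (1 + j250·0.004) = 1 + j1 → |·| ≈ 1.4142, ∠ ≈ 45.00°
|G| = 16 · 1.0078 / (1.4142) ≈ 11.402
Gain = 20 log₁₀(11.402) ≈ 21.14 dB
∠G = (7.13°) − (45.00°) = -37.87°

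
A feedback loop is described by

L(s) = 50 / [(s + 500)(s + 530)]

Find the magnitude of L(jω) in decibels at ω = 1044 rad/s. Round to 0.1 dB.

At s = jω = j1044:
pole (s+500): 500 + j1044 → |·| = √(500²+1044²) = √1339936 ≈ 1157.6, ∠ = arctan(1044/500) ≈ 64.41°
pole (s+530): 530 + j1044 → |·| = √(530²+1044²) = √1370836 ≈ 1170.8, ∠ = arctan(1044/530) ≈ 63.08°
|L| = 50 / 1.3553e+06 ≈ 3.6892e-05
Gain = 20 log₁₀(3.6892e-05) ≈ -88.66 dB

-88.7 dB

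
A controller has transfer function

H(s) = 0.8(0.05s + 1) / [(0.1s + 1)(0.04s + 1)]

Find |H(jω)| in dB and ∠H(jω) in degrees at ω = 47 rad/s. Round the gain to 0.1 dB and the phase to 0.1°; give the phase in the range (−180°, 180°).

At ω = 47 rad/s:
zero (1 + j47·0.05) = 1 + j2.35 → |·| ≈ 2.5539, ∠ ≈ 66.95°
pole (1 + j47·0.1) = 1 + j4.7 → |·| ≈ 4.8052, ∠ ≈ 77.99°
pole (1 + j47·0.04) = 1 + j1.88 → |·| ≈ 2.1294, ∠ ≈ 61.99°
|H| = 0.8 · 2.5539 / (4.8052 · 2.1294) ≈ 0.19968
Gain = 20 log₁₀(0.19968) ≈ -13.99 dB
∠H = (66.95°) − (77.99° + 61.99°) = -73.03°

-14.0 dB, -73.0°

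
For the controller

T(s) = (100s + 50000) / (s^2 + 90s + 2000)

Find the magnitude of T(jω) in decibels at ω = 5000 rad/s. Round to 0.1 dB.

-33.9 dB

Substitute s = j5000:
Numerator: 100(j5000) + 50000 = 50000 + j500000
Denominator: (j5000)^2 + 90(j5000) + 2000 = -24998000 + j450000
|N| = √(50000² + 500000²) ≈ 5.0249e+05, ∠N ≈ 84.29°
|D| = √(24998000² + 450000²) ≈ 2.5002e+07, ∠D ≈ 178.97°
|T| = 5.0249e+05 / 2.5002e+07 ≈ 0.020098
Gain = 20 log₁₀(0.020098) ≈ -33.94 dB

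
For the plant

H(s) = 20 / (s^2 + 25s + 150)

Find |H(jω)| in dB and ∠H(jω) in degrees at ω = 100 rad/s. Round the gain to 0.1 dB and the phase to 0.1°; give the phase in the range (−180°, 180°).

-54.1 dB, -165.8°

Substitute s = j100:
Numerator: 20 = 20 + j0
Denominator: (j100)^2 + 25(j100) + 150 = -9850 + j2500
|N| = √(20² + 0²) ≈ 20, ∠N ≈ 0.00°
|D| = √(9850² + 2500²) ≈ 10162, ∠D ≈ 165.76°
|H| = 20 / 10162 ≈ 0.0019681
Gain = 20 log₁₀(0.0019681) ≈ -54.12 dB
∠H = 0.00° − 165.76° = -165.76°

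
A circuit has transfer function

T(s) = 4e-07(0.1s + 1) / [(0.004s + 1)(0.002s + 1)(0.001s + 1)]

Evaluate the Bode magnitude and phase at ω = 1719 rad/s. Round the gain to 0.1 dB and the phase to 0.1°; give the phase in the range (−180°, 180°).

At ω = 1719 rad/s:
zero (1 + j1719·0.1) = 1 + j171.9 → |·| ≈ 171.9, ∠ ≈ 89.67°
pole (1 + j1719·0.004) = 1 + j6.876 → |·| ≈ 6.9483, ∠ ≈ 81.73°
pole (1 + j1719·0.002) = 1 + j3.438 → |·| ≈ 3.5805, ∠ ≈ 73.78°
pole (1 + j1719·0.001) = 1 + j1.719 → |·| ≈ 1.9887, ∠ ≈ 59.81°
|T| = 4e-07 · 171.9 / (6.9483 · 3.5805 · 1.9887) ≈ 1.3898e-06
Gain = 20 log₁₀(1.3898e-06) ≈ -117.14 dB
∠T = (89.67°) − (81.73° + 73.78° + 59.81°) = -125.65°

-117.1 dB, -125.7°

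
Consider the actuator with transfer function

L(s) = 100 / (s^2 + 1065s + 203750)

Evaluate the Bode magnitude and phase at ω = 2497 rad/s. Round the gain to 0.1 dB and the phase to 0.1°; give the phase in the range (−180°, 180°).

-96.4 dB, -156.2°

Substitute s = j2497:
Numerator: 100 = 100 + j0
Denominator: (j2497)^2 + 1065(j2497) + 203750 = -6031259 + j2659305
|N| = √(100² + 0²) ≈ 100, ∠N ≈ 0.00°
|D| = √(6031259² + 2659305²) ≈ 6.5915e+06, ∠D ≈ 156.21°
|L| = 100 / 6.5915e+06 ≈ 1.5171e-05
Gain = 20 log₁₀(1.5171e-05) ≈ -96.38 dB
∠L = 0.00° − 156.21° = -156.21°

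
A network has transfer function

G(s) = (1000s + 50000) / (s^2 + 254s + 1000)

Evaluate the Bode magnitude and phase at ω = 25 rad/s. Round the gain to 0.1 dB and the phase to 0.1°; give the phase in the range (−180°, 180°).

Substitute s = j25:
Numerator: 1000(j25) + 50000 = 50000 + j25000
Denominator: (j25)^2 + 254(j25) + 1000 = 375 + j6350
|N| = √(50000² + 25000²) ≈ 55902, ∠N ≈ 26.57°
|D| = √(375² + 6350²) ≈ 6361.1, ∠D ≈ 86.62°
|G| = 55902 / 6361.1 ≈ 8.7881
Gain = 20 log₁₀(8.7881) ≈ 18.88 dB
∠G = 26.57° − 86.62° = -60.05°

18.9 dB, -60.1°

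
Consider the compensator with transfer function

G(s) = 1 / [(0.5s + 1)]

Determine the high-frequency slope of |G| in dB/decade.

-20 dB/decade

Each pole contributes −20 dB/decade at high frequency; each zero contributes +20 dB/decade.
Net: 0 zero(s) − 1 pole(s) → -20 dB/decade.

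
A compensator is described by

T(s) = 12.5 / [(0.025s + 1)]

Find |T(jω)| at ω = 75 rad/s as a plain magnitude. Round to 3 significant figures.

At ω = 75 rad/s:
pole (1 + j75·0.025) = 1 + j1.875 → |·| ≈ 2.125, ∠ ≈ 61.93°
|T| = 12.5 · 1 / (2.125) ≈ 5.8824

5.88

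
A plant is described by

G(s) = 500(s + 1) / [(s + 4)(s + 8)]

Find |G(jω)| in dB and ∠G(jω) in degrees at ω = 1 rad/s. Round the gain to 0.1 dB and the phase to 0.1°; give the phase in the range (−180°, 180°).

26.6 dB, 23.8°

At s = jω = j1:
zero (s+1): 1 + j1 → |·| = √(1²+1²) = √2 ≈ 1.4142, ∠ = arctan(1/1) ≈ 45.00°
pole (s+4): 4 + j1 → |·| = √(4²+1²) = √17 ≈ 4.1231, ∠ = arctan(1/4) ≈ 14.04°
pole (s+8): 8 + j1 → |·| = √(8²+1²) = √65 ≈ 8.0623, ∠ = arctan(1/8) ≈ 7.13°
|G| = 500 · 1.4142 / 33.242 ≈ 21.271
Gain = 20 log₁₀(21.271) ≈ 26.56 dB
∠G = 45.00° − 21.17° = 23.83°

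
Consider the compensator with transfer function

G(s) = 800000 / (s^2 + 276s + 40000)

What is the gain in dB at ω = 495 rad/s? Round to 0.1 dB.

At s = jω = j495:
quadratic: (j495)² + 276·j495 + 40000 = -205025 + j136620 → |·| ≈ 2.4637e+05, ∠ ≈ 146.32°
|G| = 800000 / 2.4637e+05 ≈ 3.2471
Gain = 20 log₁₀(3.2471) ≈ 10.23 dB

10.2 dB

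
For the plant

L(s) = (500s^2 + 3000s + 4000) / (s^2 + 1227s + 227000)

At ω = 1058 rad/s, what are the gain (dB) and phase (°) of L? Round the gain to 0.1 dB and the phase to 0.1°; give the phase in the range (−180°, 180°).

Substitute s = j1058:
Numerator: 500(j1058)^2 + 3000(j1058) + 4000 = -559678000 + j3174000
Denominator: (j1058)^2 + 1227(j1058) + 227000 = -892364 + j1298166
|N| = √(559678000² + 3174000²) ≈ 5.5969e+08, ∠N ≈ 179.68°
|D| = √(892364² + 1298166²) ≈ 1.5753e+06, ∠D ≈ 124.50°
|L| = 5.5969e+08 / 1.5753e+06 ≈ 355.29
Gain = 20 log₁₀(355.29) ≈ 51.01 dB
∠L = 179.68° − 124.50° = 55.18°

51.0 dB, 55.2°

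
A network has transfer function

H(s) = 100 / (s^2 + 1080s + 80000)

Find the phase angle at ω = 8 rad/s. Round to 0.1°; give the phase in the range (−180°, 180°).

Substitute s = j8:
Numerator: 100 = 100 + j0
Denominator: (j8)^2 + 1080(j8) + 80000 = 79936 + j8640
|N| = √(100² + 0²) ≈ 100, ∠N ≈ 0.00°
|D| = √(79936² + 8640²) ≈ 80402, ∠D ≈ 6.17°
∠H = 0.00° − 6.17° = -6.17°

-6.2°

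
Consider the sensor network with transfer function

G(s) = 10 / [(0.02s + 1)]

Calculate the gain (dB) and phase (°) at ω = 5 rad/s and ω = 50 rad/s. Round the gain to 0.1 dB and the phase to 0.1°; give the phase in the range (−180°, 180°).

At ω = 5 rad/s:
pole (1 + j5·0.02) = 1 + j0.1 → |·| ≈ 1.005, ∠ ≈ 5.71°
|G| = 10 · 1 / (1.005) ≈ 9.9502
Gain = 20 log₁₀(9.9502) ≈ 19.96 dB
∠G = (0°) − (5.71°) = -5.71°

At ω = 50 rad/s:
pole (1 + j50·0.02) = 1 + j1 → |·| ≈ 1.4142, ∠ ≈ 45.00°
|G| = 10 · 1 / (1.4142) ≈ 7.0711
Gain = 20 log₁₀(7.0711) ≈ 16.99 dB
∠G = (0°) − (45.00°) = -45.00°

ω = 5: 20.0 dB, -5.7°; ω = 50: 17.0 dB, -45.0°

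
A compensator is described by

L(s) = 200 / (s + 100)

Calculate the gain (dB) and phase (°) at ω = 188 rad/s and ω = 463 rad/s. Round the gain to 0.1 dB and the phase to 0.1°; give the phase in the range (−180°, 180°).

ω = 188: -0.5 dB, -62.0°; ω = 463: -7.5 dB, -77.8°

Substitute s = j188:
Numerator: 200 = 200 + j0
Denominator: (j188) + 100 = 100 + j188
|N| = √(200² + 0²) ≈ 200, ∠N ≈ 0.00°
|D| = √(100² + 188²) ≈ 212.94, ∠D ≈ 61.99°
|L| = 200 / 212.94 ≈ 0.93923
Gain = 20 log₁₀(0.93923) ≈ -0.54 dB
∠L = 0.00° − 61.99° = -61.99°

Substitute s = j463:
Numerator: 200 = 200 + j0
Denominator: (j463) + 100 = 100 + j463
|N| = √(200² + 0²) ≈ 200, ∠N ≈ 0.00°
|D| = √(100² + 463²) ≈ 473.68, ∠D ≈ 77.81°
|L| = 200 / 473.68 ≈ 0.42223
Gain = 20 log₁₀(0.42223) ≈ -7.49 dB
∠L = 0.00° − 77.81° = -77.81°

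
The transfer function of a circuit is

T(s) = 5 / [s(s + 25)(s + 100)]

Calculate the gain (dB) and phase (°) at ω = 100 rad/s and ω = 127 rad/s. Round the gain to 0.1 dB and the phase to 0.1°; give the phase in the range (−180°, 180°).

ω = 100: -109.3 dB, 149.0°; ω = 127: -114.5 dB, 139.4°

At s = jω = j100:
pole (s+25): 25 + j100 → |·| = √(25²+100²) = √10625 ≈ 103.08, ∠ = arctan(100/25) ≈ 75.96°
pole (s+100): 100 + j100 → |·| = √(100²+100²) = √20000 ≈ 141.42, ∠ = arctan(100/100) ≈ 45.00°
pole at origin: |s| = 100, ∠ = 90.00° (in denominator)
|T| = 5 / 1.4578e+06 ≈ 3.4298e-06
Gain = 20 log₁₀(3.4298e-06) ≈ -109.29 dB
∠T = 0.00° − 210.96° = -210.96° ≡ 149.04° (principal value)

At s = jω = j127:
pole (s+25): 25 + j127 → |·| = √(25²+127²) = √16754 ≈ 129.44, ∠ = arctan(127/25) ≈ 78.86°
pole (s+100): 100 + j127 → |·| = √(100²+127²) = √26129 ≈ 161.64, ∠ = arctan(127/100) ≈ 51.78°
pole at origin: |s| = 127, ∠ = 90.00° (in denominator)
|T| = 5 / 2.6572e+06 ≈ 1.8817e-06
Gain = 20 log₁₀(1.8817e-06) ≈ -114.51 dB
∠T = 0.00° − 220.64° = -220.64° ≡ 139.36° (principal value)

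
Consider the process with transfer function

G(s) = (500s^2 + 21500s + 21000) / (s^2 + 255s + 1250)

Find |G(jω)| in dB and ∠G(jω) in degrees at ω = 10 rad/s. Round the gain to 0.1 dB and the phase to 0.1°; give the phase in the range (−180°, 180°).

Substitute s = j10:
Numerator: 500(j10)^2 + 21500(j10) + 21000 = -29000 + j215000
Denominator: (j10)^2 + 255(j10) + 1250 = 1150 + j2550
|N| = √(29000² + 215000²) ≈ 2.1695e+05, ∠N ≈ 97.68°
|D| = √(1150² + 2550²) ≈ 2797.3, ∠D ≈ 65.73°
|G| = 2.1695e+05 / 2797.3 ≈ 77.557
Gain = 20 log₁₀(77.557) ≈ 37.79 dB
∠G = 97.68° − 65.73° = 31.95°

37.8 dB, 32.0°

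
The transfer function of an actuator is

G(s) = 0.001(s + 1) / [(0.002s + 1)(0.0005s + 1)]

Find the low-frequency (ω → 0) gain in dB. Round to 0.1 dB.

G(0) = 0.001 · 1 / 1 = 0.001
20 log₁₀(0.001) ≈ -60.00 dB

-60.0 dB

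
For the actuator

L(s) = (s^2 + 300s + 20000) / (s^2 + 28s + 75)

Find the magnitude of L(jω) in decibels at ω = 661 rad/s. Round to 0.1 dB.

Substitute s = j661:
Numerator: (j661)^2 + 300(j661) + 20000 = -416921 + j198300
Denominator: (j661)^2 + 28(j661) + 75 = -436846 + j18508
|N| = √(416921² + 198300²) ≈ 4.6168e+05, ∠N ≈ 154.56°
|D| = √(436846² + 18508²) ≈ 4.3724e+05, ∠D ≈ 177.57°
|L| = 4.6168e+05 / 4.3724e+05 ≈ 1.0559
Gain = 20 log₁₀(1.0559) ≈ 0.47 dB

0.5 dB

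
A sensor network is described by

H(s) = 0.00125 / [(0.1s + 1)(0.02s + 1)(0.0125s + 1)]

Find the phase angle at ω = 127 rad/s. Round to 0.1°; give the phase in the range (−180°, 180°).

At ω = 127 rad/s:
pole (1 + j127·0.1) = 1 + j12.7 → |·| ≈ 12.739, ∠ ≈ 85.50°
pole (1 + j127·0.02) = 1 + j2.54 → |·| ≈ 2.7298, ∠ ≈ 68.51°
pole (1 + j127·0.0125) = 1 + j1.5875 → |·| ≈ 1.8762, ∠ ≈ 57.79°
∠H = (0°) − (85.50° + 68.51° + 57.79°) = -211.80° ≡ 148.20° (principal value)

148.2°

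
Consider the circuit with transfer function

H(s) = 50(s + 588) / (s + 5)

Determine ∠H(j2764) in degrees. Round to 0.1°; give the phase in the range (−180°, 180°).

-11.9°

At s = jω = j2764:
zero (s+588): 588 + j2764 → |·| = √(588²+2764²) = √7985440 ≈ 2825.9, ∠ = arctan(2764/588) ≈ 77.99°
pole (s+5): 5 + j2764 → |·| = √(5²+2764²) = √7639721 ≈ 2764, ∠ = arctan(2764/5) ≈ 89.90°
∠H = 77.99° − 89.90° = -11.91°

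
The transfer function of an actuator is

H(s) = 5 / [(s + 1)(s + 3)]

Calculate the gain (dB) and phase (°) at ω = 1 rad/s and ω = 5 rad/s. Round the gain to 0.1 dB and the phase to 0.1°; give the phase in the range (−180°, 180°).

At s = jω = j1:
pole (s+1): 1 + j1 → |·| = √(1²+1²) = √2 ≈ 1.4142, ∠ = arctan(1/1) ≈ 45.00°
pole (s+3): 3 + j1 → |·| = √(3²+1²) = √10 ≈ 3.1623, ∠ = arctan(1/3) ≈ 18.43°
|H| = 5 / 4.4721 ≈ 1.118
Gain = 20 log₁₀(1.118) ≈ 0.97 dB
∠H = 0.00° − 63.43° = -63.43°

At s = jω = j5:
pole (s+1): 1 + j5 → |·| = √(1²+5²) = √26 ≈ 5.099, ∠ = arctan(5/1) ≈ 78.69°
pole (s+3): 3 + j5 → |·| = √(3²+5²) = √34 ≈ 5.831, ∠ = arctan(5/3) ≈ 59.04°
|H| = 5 / 29.732 ≈ 0.16817
Gain = 20 log₁₀(0.16817) ≈ -15.49 dB
∠H = 0.00° − 137.73° = -137.73°

ω = 1: 1.0 dB, -63.4°; ω = 5: -15.5 dB, -137.7°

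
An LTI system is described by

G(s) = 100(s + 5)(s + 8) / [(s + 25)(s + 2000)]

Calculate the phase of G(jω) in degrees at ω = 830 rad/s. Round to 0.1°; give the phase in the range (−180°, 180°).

At s = jω = j830:
zero (s+5): 5 + j830 → |·| = √(5²+830²) = √688925 ≈ 830.02, ∠ = arctan(830/5) ≈ 89.65°
zero (s+8): 8 + j830 → |·| = √(8²+830²) = √688964 ≈ 830.04, ∠ = arctan(830/8) ≈ 89.45°
pole (s+25): 25 + j830 → |·| = √(25²+830²) = √689525 ≈ 830.38, ∠ = arctan(830/25) ≈ 88.27°
pole (s+2000): 2000 + j830 → |·| = √(2000²+830²) = √4688900 ≈ 2165.4, ∠ = arctan(830/2000) ≈ 22.54°
∠G = 179.10° − 110.81° = 68.29°

68.3°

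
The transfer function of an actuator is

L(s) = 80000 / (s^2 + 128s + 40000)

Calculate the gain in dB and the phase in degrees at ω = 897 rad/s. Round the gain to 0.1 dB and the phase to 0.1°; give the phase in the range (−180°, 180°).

At s = jω = j897:
quadratic: (j897)² + 128·j897 + 40000 = -764609 + j114816 → |·| ≈ 7.7318e+05, ∠ ≈ 171.46°
|L| = 80000 / 7.7318e+05 ≈ 0.10347
Gain = 20 log₁₀(0.10347) ≈ -19.70 dB
∠L = 0.00° − 171.46° = -171.46°

-19.7 dB, -171.5°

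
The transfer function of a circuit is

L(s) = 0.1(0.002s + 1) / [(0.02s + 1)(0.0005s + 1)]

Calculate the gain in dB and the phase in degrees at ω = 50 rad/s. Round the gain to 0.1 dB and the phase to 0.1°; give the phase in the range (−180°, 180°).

-23.0 dB, -40.7°

At ω = 50 rad/s:
zero (1 + j50·0.002) = 1 + j0.1 → |·| ≈ 1.005, ∠ ≈ 5.71°
pole (1 + j50·0.02) = 1 + j1 → |·| ≈ 1.4142, ∠ ≈ 45.00°
pole (1 + j50·0.0005) = 1 + j0.025 → |·| ≈ 1.0003, ∠ ≈ 1.43°
|L| = 0.1 · 1.005 / (1.4142 · 1.0003) ≈ 0.071044
Gain = 20 log₁₀(0.071044) ≈ -22.97 dB
∠L = (5.71°) − (45.00° + 1.43°) = -40.72°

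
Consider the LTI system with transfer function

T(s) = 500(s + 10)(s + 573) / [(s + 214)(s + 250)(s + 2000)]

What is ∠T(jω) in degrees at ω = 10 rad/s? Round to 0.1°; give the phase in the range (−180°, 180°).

At s = jω = j10:
zero (s+10): 10 + j10 → |·| = √(10²+10²) = √200 ≈ 14.142, ∠ = arctan(10/10) ≈ 45.00°
zero (s+573): 573 + j10 → |·| = √(573²+10²) = √328429 ≈ 573.09, ∠ = arctan(10/573) ≈ 1.00°
pole (s+214): 214 + j10 → |·| = √(214²+10²) = √45896 ≈ 214.23, ∠ = arctan(10/214) ≈ 2.68°
pole (s+250): 250 + j10 → |·| = √(250²+10²) = √62600 ≈ 250.2, ∠ = arctan(10/250) ≈ 2.29°
pole (s+2000): 2000 + j10 → |·| = √(2000²+10²) = √4000100 ≈ 2000, ∠ = arctan(10/2000) ≈ 0.29°
∠T = 46.00° − 5.26° = 40.74°

40.7°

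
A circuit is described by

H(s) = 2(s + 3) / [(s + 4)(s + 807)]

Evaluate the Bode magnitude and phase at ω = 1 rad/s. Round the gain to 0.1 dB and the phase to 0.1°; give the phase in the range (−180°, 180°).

-54.4 dB, 4.3°

At s = jω = j1:
zero (s+3): 3 + j1 → |·| = √(3²+1²) = √10 ≈ 3.1623, ∠ = arctan(1/3) ≈ 18.43°
pole (s+4): 4 + j1 → |·| = √(4²+1²) = √17 ≈ 4.1231, ∠ = arctan(1/4) ≈ 14.04°
pole (s+807): 807 + j1 → |·| = √(807²+1²) = √651250 ≈ 807, ∠ = arctan(1/807) ≈ 0.07°
|H| = 2 · 3.1623 / 3327.3 ≈ 0.0019008
Gain = 20 log₁₀(0.0019008) ≈ -54.42 dB
∠H = 18.43° − 14.11° = 4.32°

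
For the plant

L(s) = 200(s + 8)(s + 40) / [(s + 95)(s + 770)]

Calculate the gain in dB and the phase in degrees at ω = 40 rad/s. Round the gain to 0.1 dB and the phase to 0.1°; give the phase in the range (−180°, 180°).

15.3 dB, 97.9°

At s = jω = j40:
zero (s+8): 8 + j40 → |·| = √(8²+40²) = √1664 ≈ 40.792, ∠ = arctan(40/8) ≈ 78.69°
zero (s+40): 40 + j40 → |·| = √(40²+40²) = √3200 ≈ 56.569, ∠ = arctan(40/40) ≈ 45.00°
pole (s+95): 95 + j40 → |·| = √(95²+40²) = √10625 ≈ 103.08, ∠ = arctan(40/95) ≈ 22.83°
pole (s+770): 770 + j40 → |·| = √(770²+40²) = √594500 ≈ 771.04, ∠ = arctan(40/770) ≈ 2.97°
|L| = 200 · 2307.6 / 79479 ≈ 5.8068
Gain = 20 log₁₀(5.8068) ≈ 15.28 dB
∠L = 123.69° − 25.80° = 97.89°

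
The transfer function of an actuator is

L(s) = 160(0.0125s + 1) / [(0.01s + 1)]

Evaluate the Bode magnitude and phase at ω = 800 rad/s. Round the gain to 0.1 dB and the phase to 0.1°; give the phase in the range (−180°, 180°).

46.0 dB, 1.4°

At ω = 800 rad/s:
zero (1 + j800·0.0125) = 1 + j10 → |·| ≈ 10.05, ∠ ≈ 84.29°
pole (1 + j800·0.01) = 1 + j8 → |·| ≈ 8.0623, ∠ ≈ 82.87°
|L| = 160 · 10.05 / (8.0623) ≈ 199.45
Gain = 20 log₁₀(199.45) ≈ 46.00 dB
∠L = (84.29°) − (82.87°) = 1.42°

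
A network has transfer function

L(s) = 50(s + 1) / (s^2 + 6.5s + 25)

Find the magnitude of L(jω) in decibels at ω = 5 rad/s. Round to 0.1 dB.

17.9 dB

At s = jω = j5:
zero (s+1): 1 + j5 → |·| = √(1²+5²) = √26 ≈ 5.099, ∠ = arctan(5/1) ≈ 78.69°
quadratic: (j5)² + 6.5·j5 + 25 = 0 + j32.5 → |·| ≈ 32.5, ∠ ≈ 90.00°
|L| = 50 · 5.099 / 32.5 ≈ 7.8446
Gain = 20 log₁₀(7.8446) ≈ 17.89 dB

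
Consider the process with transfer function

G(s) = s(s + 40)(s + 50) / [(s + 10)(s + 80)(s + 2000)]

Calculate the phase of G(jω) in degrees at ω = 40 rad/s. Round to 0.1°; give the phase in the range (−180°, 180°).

At s = jω = j40:
zero (s+40): 40 + j40 → |·| = √(40²+40²) = √3200 ≈ 56.569, ∠ = arctan(40/40) ≈ 45.00°
zero (s+50): 50 + j40 → |·| = √(50²+40²) = √4100 ≈ 64.031, ∠ = arctan(40/50) ≈ 38.66°
zero at origin: s = j40 → |·| = 40, ∠ = 90.00°
pole (s+10): 10 + j40 → |·| = √(10²+40²) = √1700 ≈ 41.231, ∠ = arctan(40/10) ≈ 75.96°
pole (s+80): 80 + j40 → |·| = √(80²+40²) = √8000 ≈ 89.443, ∠ = arctan(40/80) ≈ 26.57°
pole (s+2000): 2000 + j40 → |·| = √(2000²+40²) = √4001600 ≈ 2000.4, ∠ = arctan(40/2000) ≈ 1.15°
∠G = 173.66° − 103.68° = 69.98°

70.0°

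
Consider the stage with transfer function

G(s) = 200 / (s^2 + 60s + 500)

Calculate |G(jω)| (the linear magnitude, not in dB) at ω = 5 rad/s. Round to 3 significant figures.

0.356

Substitute s = j5:
Numerator: 200 = 200 + j0
Denominator: (j5)^2 + 60(j5) + 500 = 475 + j300
|N| = √(200² + 0²) ≈ 200, ∠N ≈ 0.00°
|D| = √(475² + 300²) ≈ 561.81, ∠D ≈ 32.28°
|G| = 200 / 561.81 ≈ 0.35599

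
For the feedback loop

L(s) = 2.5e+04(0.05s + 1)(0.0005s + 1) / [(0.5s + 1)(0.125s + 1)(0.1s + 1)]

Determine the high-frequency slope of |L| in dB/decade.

-20 dB/decade

Each pole contributes −20 dB/decade at high frequency; each zero contributes +20 dB/decade.
Net: 2 zero(s) − 3 pole(s) → -20 dB/decade.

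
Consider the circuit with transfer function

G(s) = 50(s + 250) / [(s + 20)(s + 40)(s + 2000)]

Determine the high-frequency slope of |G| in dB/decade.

-40 dB/decade

Each pole contributes −20 dB/decade at high frequency; each zero contributes +20 dB/decade.
Net: 1 zero(s) − 3 pole(s) → -40 dB/decade.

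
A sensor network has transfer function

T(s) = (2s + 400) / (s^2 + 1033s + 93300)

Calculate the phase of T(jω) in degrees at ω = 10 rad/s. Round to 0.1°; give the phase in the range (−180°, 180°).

-3.5°

Substitute s = j10:
Numerator: 2(j10) + 400 = 400 + j20
Denominator: (j10)^2 + 1033(j10) + 93300 = 93200 + j10330
|N| = √(400² + 20²) ≈ 400.5, ∠N ≈ 2.86°
|D| = √(93200² + 10330²) ≈ 93771, ∠D ≈ 6.32°
∠T = 2.86° − 6.32° = -3.46°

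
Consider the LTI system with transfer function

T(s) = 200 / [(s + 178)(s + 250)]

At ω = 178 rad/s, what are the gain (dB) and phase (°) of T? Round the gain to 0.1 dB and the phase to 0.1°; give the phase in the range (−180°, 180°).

At s = jω = j178:
pole (s+178): 178 + j178 → |·| = √(178²+178²) = √63368 ≈ 251.73, ∠ = arctan(178/178) ≈ 45.00°
pole (s+250): 250 + j178 → |·| = √(250²+178²) = √94184 ≈ 306.89, ∠ = arctan(178/250) ≈ 35.45°
|T| = 200 / 77253 ≈ 0.0025889
Gain = 20 log₁₀(0.0025889) ≈ -51.74 dB
∠T = 0.00° − 80.45° = -80.45°

-51.7 dB, -80.5°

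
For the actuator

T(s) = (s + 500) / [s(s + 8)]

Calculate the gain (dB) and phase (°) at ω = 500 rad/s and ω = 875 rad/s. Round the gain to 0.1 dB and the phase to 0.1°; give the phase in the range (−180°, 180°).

ω = 500: -51.0 dB, -134.1°; ω = 875: -57.6 dB, -119.2°

At s = jω = j500:
zero (s+500): 500 + j500 → |·| = √(500²+500²) = √500000 ≈ 707.11, ∠ = arctan(500/500) ≈ 45.00°
pole (s+8): 8 + j500 → |·| = √(8²+500²) = √250064 ≈ 500.06, ∠ = arctan(500/8) ≈ 89.08°
pole at origin: |s| = 500, ∠ = 90.00° (in denominator)
|T| = 1 · 707.11 / 2.5003e+05 ≈ 0.0028281
Gain = 20 log₁₀(0.0028281) ≈ -50.97 dB
∠T = 45.00° − 179.08° = -134.08°

At s = jω = j875:
zero (s+500): 500 + j875 → |·| = √(500²+875²) = √1015625 ≈ 1007.8, ∠ = arctan(875/500) ≈ 60.26°
pole (s+8): 8 + j875 → |·| = √(8²+875²) = √765689 ≈ 875.04, ∠ = arctan(875/8) ≈ 89.48°
pole at origin: |s| = 875, ∠ = 90.00° (in denominator)
|T| = 1 · 1007.8 / 7.6566e+05 ≈ 0.0013163
Gain = 20 log₁₀(0.0013163) ≈ -57.61 dB
∠T = 60.26° − 179.48° = -119.22°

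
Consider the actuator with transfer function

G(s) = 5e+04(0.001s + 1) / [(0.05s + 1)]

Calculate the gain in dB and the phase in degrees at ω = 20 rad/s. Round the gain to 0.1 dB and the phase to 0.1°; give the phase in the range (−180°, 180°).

At ω = 20 rad/s:
zero (1 + j20·0.001) = 1 + j0.02 → |·| ≈ 1.0002, ∠ ≈ 1.15°
pole (1 + j20·0.05) = 1 + j1 → |·| ≈ 1.4142, ∠ ≈ 45.00°
|G| = 5e+04 · 1.0002 / (1.4142) ≈ 35363
Gain = 20 log₁₀(35363) ≈ 90.97 dB
∠G = (1.15°) − (45.00°) = -43.85°

91.0 dB, -43.9°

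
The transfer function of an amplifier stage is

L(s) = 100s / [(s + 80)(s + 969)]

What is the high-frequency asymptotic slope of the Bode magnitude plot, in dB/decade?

-20 dB/decade

Each pole contributes −20 dB/decade at high frequency; each zero contributes +20 dB/decade.
Net: 1 zero(s) − 2 pole(s) → -20 dB/decade.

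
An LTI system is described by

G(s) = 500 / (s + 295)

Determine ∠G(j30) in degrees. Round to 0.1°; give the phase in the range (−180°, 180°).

-5.8°

At s = jω = j30:
pole (s+295): 295 + j30 → |·| = √(295²+30²) = √87925 ≈ 296.52, ∠ = arctan(30/295) ≈ 5.81°
∠G = 0.00° − 5.81° = -5.81°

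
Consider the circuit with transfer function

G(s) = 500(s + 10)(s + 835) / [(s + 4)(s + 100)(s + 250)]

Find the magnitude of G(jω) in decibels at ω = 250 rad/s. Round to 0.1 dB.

13.2 dB

At s = jω = j250:
zero (s+10): 10 + j250 → |·| = √(10²+250²) = √62600 ≈ 250.2, ∠ = arctan(250/10) ≈ 87.71°
zero (s+835): 835 + j250 → |·| = √(835²+250²) = √759725 ≈ 871.62, ∠ = arctan(250/835) ≈ 16.67°
pole (s+4): 4 + j250 → |·| = √(4²+250²) = √62516 ≈ 250.03, ∠ = arctan(250/4) ≈ 89.08°
pole (s+100): 100 + j250 → |·| = √(100²+250²) = √72500 ≈ 269.26, ∠ = arctan(250/100) ≈ 68.20°
pole (s+250): 250 + j250 → |·| = √(250²+250²) = √125000 ≈ 353.55, ∠ = arctan(250/250) ≈ 45.00°
|G| = 500 · 2.1808e+05 / 2.3802e+07 ≈ 4.5811
Gain = 20 log₁₀(4.5811) ≈ 13.22 dB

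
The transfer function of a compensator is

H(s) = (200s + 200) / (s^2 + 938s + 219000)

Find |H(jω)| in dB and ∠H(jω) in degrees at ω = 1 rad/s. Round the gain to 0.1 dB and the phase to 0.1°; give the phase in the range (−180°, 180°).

Substitute s = j1:
Numerator: 200(j1) + 200 = 200 + j200
Denominator: (j1)^2 + 938(j1) + 219000 = 218999 + j938
|N| = √(200² + 200²) ≈ 282.84, ∠N ≈ 45.00°
|D| = √(218999² + 938²) ≈ 2.19e+05, ∠D ≈ 0.25°
|H| = 282.84 / 2.19e+05 ≈ 0.0012915
Gain = 20 log₁₀(0.0012915) ≈ -57.78 dB
∠H = 45.00° − 0.25° = 44.75°

-57.8 dB, 44.8°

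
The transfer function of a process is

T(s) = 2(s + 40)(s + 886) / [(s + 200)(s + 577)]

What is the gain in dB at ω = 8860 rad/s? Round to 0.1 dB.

6.0 dB

At s = jω = j8860:
zero (s+40): 40 + j8860 → |·| = √(40²+8860²) = √78501200 ≈ 8860.1, ∠ = arctan(8860/40) ≈ 89.74°
zero (s+886): 886 + j8860 → |·| = √(886²+8860²) = √79284596 ≈ 8904.2, ∠ = arctan(8860/886) ≈ 84.29°
pole (s+200): 200 + j8860 → |·| = √(200²+8860²) = √78539600 ≈ 8862.3, ∠ = arctan(8860/200) ≈ 88.71°
pole (s+577): 577 + j8860 → |·| = √(577²+8860²) = √78832529 ≈ 8878.8, ∠ = arctan(8860/577) ≈ 86.27°
|T| = 2 · 7.8892e+07 / 7.8687e+07 ≈ 2.0052
Gain = 20 log₁₀(2.0052) ≈ 6.04 dB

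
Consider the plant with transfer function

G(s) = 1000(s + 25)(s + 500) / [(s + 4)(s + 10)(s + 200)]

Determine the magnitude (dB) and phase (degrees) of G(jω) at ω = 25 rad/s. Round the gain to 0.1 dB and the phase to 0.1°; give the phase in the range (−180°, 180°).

42.2 dB, -108.4°

At s = jω = j25:
zero (s+25): 25 + j25 → |·| = √(25²+25²) = √1250 ≈ 35.355, ∠ = arctan(25/25) ≈ 45.00°
zero (s+500): 500 + j25 → |·| = √(500²+25²) = √250625 ≈ 500.62, ∠ = arctan(25/500) ≈ 2.86°
pole (s+4): 4 + j25 → |·| = √(4²+25²) = √641 ≈ 25.318, ∠ = arctan(25/4) ≈ 80.91°
pole (s+10): 10 + j25 → |·| = √(10²+25²) = √725 ≈ 26.926, ∠ = arctan(25/10) ≈ 68.20°
pole (s+200): 200 + j25 → |·| = √(200²+25²) = √40625 ≈ 201.56, ∠ = arctan(25/200) ≈ 7.13°
|G| = 1000 · 17699 / 1.3741e+05 ≈ 128.8
Gain = 20 log₁₀(128.8) ≈ 42.20 dB
∠G = 47.86° − 156.24° = -108.38°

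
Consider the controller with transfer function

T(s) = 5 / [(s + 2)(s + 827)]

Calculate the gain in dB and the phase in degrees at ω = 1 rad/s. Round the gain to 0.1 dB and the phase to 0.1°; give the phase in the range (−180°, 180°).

At s = jω = j1:
pole (s+2): 2 + j1 → |·| = √(2²+1²) = √5 ≈ 2.2361, ∠ = arctan(1/2) ≈ 26.57°
pole (s+827): 827 + j1 → |·| = √(827²+1²) = √683930 ≈ 827, ∠ = arctan(1/827) ≈ 0.07°
|T| = 5 / 1849.3 ≈ 0.0027037
Gain = 20 log₁₀(0.0027037) ≈ -51.36 dB
∠T = 0.00° − 26.64° = -26.64°

-51.4 dB, -26.6°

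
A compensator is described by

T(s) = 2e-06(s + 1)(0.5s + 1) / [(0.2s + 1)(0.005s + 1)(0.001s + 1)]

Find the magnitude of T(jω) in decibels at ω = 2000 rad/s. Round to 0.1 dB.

-67.0 dB

At ω = 2000 rad/s:
zero (1 + j2000·1) = 1 + j2000 → |·| ≈ 2000, ∠ ≈ 89.97°
zero (1 + j2000·0.5) = 1 + j1000 → |·| ≈ 1000, ∠ ≈ 89.94°
pole (1 + j2000·0.2) = 1 + j400 → |·| ≈ 400, ∠ ≈ 89.86°
pole (1 + j2000·0.005) = 1 + j10 → |·| ≈ 10.05, ∠ ≈ 84.29°
pole (1 + j2000·0.001) = 1 + j2 → |·| ≈ 2.2361, ∠ ≈ 63.43°
|T| = 2e-06 · 2000 · 1000 / (400 · 10.05 · 2.2361) ≈ 0.00044498
Gain = 20 log₁₀(0.00044498) ≈ -67.03 dB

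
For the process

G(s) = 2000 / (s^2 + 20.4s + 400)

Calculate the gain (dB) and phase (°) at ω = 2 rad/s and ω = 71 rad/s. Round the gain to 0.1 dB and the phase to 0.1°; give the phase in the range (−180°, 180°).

At s = jω = j2:
quadratic: (j2)² + 20.4·j2 + 400 = 396 + j40.8 → |·| ≈ 398.1, ∠ ≈ 5.88°
|G| = 2000 / 398.1 ≈ 5.0239
Gain = 20 log₁₀(5.0239) ≈ 14.02 dB
∠G = 0.00° − 5.88° = -5.88°

At s = jω = j71:
quadratic: (j71)² + 20.4·j71 + 400 = -4641 + j1448.4 → |·| ≈ 4861.8, ∠ ≈ 162.67°
|G| = 2000 / 4861.8 ≈ 0.41137
Gain = 20 log₁₀(0.41137) ≈ -7.72 dB
∠G = 0.00° − 162.67° = -162.67°

ω = 2: 14.0 dB, -5.9°; ω = 71: -7.7 dB, -162.7°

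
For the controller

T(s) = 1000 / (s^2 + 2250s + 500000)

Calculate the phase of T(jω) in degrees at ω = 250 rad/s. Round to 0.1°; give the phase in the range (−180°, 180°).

Substitute s = j250:
Numerator: 1000 = 1000 + j0
Denominator: (j250)^2 + 2250(j250) + 500000 = 437500 + j562500
|N| = √(1000² + 0²) ≈ 1000, ∠N ≈ 0.00°
|D| = √(437500² + 562500²) ≈ 7.1261e+05, ∠D ≈ 52.13°
∠T = 0.00° − 52.13° = -52.13°

-52.1°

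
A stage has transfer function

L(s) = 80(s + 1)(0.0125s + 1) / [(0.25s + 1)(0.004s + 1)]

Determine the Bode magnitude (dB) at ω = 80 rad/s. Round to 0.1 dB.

52.7 dB

At ω = 80 rad/s:
zero (1 + j80·1) = 1 + j80 → |·| ≈ 80.006, ∠ ≈ 89.28°
zero (1 + j80·0.0125) = 1 + j1 → |·| ≈ 1.4142, ∠ ≈ 45.00°
pole (1 + j80·0.25) = 1 + j20 → |·| ≈ 20.025, ∠ ≈ 87.14°
pole (1 + j80·0.004) = 1 + j0.32 → |·| ≈ 1.05, ∠ ≈ 17.74°
|L| = 80 · 80.006 · 1.4142 / (20.025 · 1.05) ≈ 430.49
Gain = 20 log₁₀(430.49) ≈ 52.68 dB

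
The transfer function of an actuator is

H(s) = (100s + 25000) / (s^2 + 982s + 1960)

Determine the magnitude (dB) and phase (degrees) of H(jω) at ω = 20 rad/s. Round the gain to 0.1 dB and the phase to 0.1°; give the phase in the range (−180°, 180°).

Substitute s = j20:
Numerator: 100(j20) + 25000 = 25000 + j2000
Denominator: (j20)^2 + 982(j20) + 1960 = 1560 + j19640
|N| = √(25000² + 2000²) ≈ 25080, ∠N ≈ 4.57°
|D| = √(1560² + 19640²) ≈ 19702, ∠D ≈ 85.46°
|H| = 25080 / 19702 ≈ 1.273
Gain = 20 log₁₀(1.273) ≈ 2.10 dB
∠H = 4.57° − 85.46° = -80.89°

2.1 dB, -80.9°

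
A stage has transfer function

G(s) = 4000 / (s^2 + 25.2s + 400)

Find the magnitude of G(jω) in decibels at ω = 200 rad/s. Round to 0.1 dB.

At s = jω = j200:
quadratic: (j200)² + 25.2·j200 + 400 = -39600 + j5040 → |·| ≈ 39919, ∠ ≈ 172.75°
|G| = 4000 / 39919 ≈ 0.1002
Gain = 20 log₁₀(0.1002) ≈ -19.98 dB

-20.0 dB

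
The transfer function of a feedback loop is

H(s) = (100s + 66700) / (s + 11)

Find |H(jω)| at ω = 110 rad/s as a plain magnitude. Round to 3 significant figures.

Substitute s = j110:
Numerator: 100(j110) + 66700 = 66700 + j11000
Denominator: (j110) + 11 = 11 + j110
|N| = √(66700² + 11000²) ≈ 67601, ∠N ≈ 9.36°
|D| = √(11² + 110²) ≈ 110.55, ∠D ≈ 84.29°
|H| = 67601 / 110.55 ≈ 611.5

612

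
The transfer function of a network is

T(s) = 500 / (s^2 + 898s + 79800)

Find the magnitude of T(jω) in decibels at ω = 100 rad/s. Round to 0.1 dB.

Substitute s = j100:
Numerator: 500 = 500 + j0
Denominator: (j100)^2 + 898(j100) + 79800 = 69800 + j89800
|N| = √(500² + 0²) ≈ 500, ∠N ≈ 0.00°
|D| = √(69800² + 89800²) ≈ 1.1374e+05, ∠D ≈ 52.14°
|T| = 500 / 1.1374e+05 ≈ 0.004396
Gain = 20 log₁₀(0.004396) ≈ -47.14 dB

-47.1 dB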